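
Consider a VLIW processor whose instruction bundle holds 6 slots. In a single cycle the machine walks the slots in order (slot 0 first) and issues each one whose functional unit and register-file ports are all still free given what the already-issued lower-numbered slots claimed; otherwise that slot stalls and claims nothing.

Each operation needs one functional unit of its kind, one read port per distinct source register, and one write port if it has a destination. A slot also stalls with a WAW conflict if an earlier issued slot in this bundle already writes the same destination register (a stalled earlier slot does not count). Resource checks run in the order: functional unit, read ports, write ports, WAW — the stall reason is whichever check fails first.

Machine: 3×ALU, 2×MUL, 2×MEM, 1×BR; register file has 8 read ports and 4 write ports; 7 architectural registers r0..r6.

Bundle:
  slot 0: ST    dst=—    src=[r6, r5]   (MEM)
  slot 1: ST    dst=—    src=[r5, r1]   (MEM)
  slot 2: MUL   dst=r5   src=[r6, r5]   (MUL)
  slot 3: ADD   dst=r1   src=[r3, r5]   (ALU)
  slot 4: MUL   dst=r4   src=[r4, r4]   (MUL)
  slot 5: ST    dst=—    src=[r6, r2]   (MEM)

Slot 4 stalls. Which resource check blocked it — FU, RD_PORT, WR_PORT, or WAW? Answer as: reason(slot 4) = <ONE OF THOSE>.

(0) want 1×MEM +2rd +0wr — yes → AL3|MU2|ME1|BR1|rd6|wr4
(1) want 1×MEM +2rd +0wr — yes → AL3|MU2|ME0|BR1|rd4|wr4
(2) want 1×MUL +2rd +1wr — yes → AL3|MU1|ME0|BR1|rd2|wr3
(3) want 1×ALU +2rd +1wr — yes → AL2|MU1|ME0|BR1|rd0|wr2
(4) want 1×MUL +1rd +1wr — RD_PORT → AL2|MU1|ME0|BR1|rd0|wr2
(5) want 1×MEM +2rd +0wr — FU → AL2|MU1|ME0|BR1|rd0|wr2

reason(slot 4) = RD_PORT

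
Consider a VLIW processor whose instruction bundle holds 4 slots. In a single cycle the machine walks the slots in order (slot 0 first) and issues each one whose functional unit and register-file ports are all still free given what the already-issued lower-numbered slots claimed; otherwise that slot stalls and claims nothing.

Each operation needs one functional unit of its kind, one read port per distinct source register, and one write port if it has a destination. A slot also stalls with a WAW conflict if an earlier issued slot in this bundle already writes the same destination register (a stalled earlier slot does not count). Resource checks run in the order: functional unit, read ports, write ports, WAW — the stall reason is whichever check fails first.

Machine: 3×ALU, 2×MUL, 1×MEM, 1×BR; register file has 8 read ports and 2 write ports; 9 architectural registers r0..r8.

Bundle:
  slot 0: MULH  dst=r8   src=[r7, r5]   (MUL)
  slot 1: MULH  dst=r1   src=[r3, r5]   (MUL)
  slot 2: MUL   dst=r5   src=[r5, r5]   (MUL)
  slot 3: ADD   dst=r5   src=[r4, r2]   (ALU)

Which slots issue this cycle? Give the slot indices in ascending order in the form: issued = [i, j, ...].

issued = [0, 1]

slot 0 (MUL): ISSUE — free A3,Mu1,Ld1,B1 rp6 wp1
slot 1 (MUL): ISSUE — free A3,Mu0,Ld1,B1 rp4 wp0
slot 2 (MUL): stall FU — free A3,Mu0,Ld1,B1 rp4 wp0
slot 3 (ALU): stall WR_PORT — free A3,Mu0,Ld1,B1 rp4 wp0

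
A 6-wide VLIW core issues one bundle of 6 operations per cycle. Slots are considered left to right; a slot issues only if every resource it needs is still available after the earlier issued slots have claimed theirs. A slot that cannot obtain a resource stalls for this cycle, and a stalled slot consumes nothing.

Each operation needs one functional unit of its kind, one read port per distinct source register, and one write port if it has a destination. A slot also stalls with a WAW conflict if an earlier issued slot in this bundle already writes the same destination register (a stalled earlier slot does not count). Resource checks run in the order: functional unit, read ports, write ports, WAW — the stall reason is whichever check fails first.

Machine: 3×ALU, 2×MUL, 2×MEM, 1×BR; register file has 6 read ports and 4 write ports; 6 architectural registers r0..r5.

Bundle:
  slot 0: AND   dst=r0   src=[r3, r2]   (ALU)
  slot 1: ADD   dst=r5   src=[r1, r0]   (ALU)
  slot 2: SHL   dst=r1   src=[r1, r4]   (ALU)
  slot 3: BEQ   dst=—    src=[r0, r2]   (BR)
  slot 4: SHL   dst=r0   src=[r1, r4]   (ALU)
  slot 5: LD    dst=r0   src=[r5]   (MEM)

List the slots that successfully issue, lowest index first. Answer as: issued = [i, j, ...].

issued = [0, 1, 2]

#0 ALU src=r3,r2 dispatched  <A:2 Mu:2 Ld:2 B:1 rd:4 wr:3>
#1 ALU src=r1,r0 dispatched  <A:1 Mu:2 Ld:2 B:1 rd:2 wr:2>
#2 ALU src=r1,r4 dispatched  <A:0 Mu:2 Ld:2 B:1 rd:0 wr:1>
#3 BR src=r0,r2 held:RD_PORT  <A:0 Mu:2 Ld:2 B:1 rd:0 wr:1>
#4 ALU src=r1,r4 held:FU  <A:0 Mu:2 Ld:2 B:1 rd:0 wr:1>
#5 MEM src=r5 held:RD_PORT  <A:0 Mu:2 Ld:2 B:1 rd:0 wr:1>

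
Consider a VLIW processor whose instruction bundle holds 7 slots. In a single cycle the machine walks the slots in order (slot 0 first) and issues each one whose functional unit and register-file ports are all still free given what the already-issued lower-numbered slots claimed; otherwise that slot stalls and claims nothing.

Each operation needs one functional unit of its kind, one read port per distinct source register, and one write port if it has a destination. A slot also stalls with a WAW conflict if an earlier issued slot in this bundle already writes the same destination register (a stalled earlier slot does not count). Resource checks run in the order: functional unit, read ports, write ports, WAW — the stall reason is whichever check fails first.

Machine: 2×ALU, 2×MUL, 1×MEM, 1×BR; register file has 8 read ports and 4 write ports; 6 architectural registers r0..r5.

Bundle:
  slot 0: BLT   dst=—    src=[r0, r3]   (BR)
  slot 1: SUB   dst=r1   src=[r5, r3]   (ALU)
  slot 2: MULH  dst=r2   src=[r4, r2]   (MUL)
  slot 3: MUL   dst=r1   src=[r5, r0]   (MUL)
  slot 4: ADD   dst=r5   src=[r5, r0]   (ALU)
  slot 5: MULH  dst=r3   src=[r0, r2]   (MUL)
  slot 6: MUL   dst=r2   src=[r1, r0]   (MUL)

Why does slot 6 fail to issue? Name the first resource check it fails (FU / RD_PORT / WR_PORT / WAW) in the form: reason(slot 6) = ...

  0. BR ⇒ go  {2A/2Mu/1Ld/0B | 6r 4w}
  1. ALU→r1 ⇒ go  {1A/2Mu/1Ld/0B | 4r 3w}
  2. MUL→r2 ⇒ go  {1A/1Mu/1Ld/0B | 2r 2w}
  3. MUL→r1 ⇒ no(WAW)  {1A/1Mu/1Ld/0B | 2r 2w}
  4. ALU→r5 ⇒ go  {0A/1Mu/1Ld/0B | 0r 1w}
  5. MUL→r3 ⇒ no(RD_PORT)  {0A/1Mu/1Ld/0B | 0r 1w}
  6. MUL→r2 ⇒ no(RD_PORT)  {0A/1Mu/1Ld/0B | 0r 1w}

reason(slot 6) = RD_PORT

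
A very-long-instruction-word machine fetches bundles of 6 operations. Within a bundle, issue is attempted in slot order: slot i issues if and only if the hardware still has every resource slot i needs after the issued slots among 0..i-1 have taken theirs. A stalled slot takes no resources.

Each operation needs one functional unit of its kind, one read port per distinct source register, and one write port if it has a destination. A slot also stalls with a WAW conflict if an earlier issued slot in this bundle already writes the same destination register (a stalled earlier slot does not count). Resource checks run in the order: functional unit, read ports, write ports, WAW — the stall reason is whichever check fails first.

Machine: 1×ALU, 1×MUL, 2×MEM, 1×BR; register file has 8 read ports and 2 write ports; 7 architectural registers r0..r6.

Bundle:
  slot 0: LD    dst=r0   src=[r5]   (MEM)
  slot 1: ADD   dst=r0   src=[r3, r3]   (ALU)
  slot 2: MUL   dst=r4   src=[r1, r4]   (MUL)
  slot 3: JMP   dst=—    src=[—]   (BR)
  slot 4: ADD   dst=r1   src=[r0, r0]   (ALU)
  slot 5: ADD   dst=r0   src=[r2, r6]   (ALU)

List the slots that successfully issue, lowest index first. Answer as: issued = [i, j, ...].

issued = [0, 2, 3]

[0] MEM needs rd=1 wr=1: ok; after: ALU=1 MUL=1 MEM=1 BR=1, R=7, W=1
[1] ALU needs rd=1 wr=1: WAW; after: ALU=1 MUL=1 MEM=1 BR=1, R=7, W=1
[2] MUL needs rd=2 wr=1: ok; after: ALU=1 MUL=0 MEM=1 BR=1, R=5, W=0
[3] BR needs rd=0 wr=0: ok; after: ALU=1 MUL=0 MEM=1 BR=0, R=5, W=0
[4] ALU needs rd=1 wr=1: WR_PORT; after: ALU=1 MUL=0 MEM=1 BR=0, R=5, W=0
[5] ALU needs rd=2 wr=1: WR_PORT; after: ALU=1 MUL=0 MEM=1 BR=0, R=5, W=0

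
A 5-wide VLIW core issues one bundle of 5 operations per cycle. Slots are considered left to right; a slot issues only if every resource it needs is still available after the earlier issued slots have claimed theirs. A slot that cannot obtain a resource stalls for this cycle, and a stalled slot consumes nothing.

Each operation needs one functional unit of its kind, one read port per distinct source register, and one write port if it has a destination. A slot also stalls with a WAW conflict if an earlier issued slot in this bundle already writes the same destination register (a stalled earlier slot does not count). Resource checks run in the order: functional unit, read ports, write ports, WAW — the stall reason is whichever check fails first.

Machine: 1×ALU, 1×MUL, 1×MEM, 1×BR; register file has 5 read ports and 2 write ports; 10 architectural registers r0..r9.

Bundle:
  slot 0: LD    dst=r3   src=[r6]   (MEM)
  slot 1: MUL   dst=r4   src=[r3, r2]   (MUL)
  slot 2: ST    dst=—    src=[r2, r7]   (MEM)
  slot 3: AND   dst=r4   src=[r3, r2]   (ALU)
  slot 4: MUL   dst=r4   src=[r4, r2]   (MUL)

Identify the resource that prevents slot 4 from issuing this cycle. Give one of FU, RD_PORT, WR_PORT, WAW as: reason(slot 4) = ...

[0] MEM needs rd=1 wr=1: ok; after: ALU=1 MUL=1 MEM=0 BR=1, R=4, W=1
[1] MUL needs rd=2 wr=1: ok; after: ALU=1 MUL=0 MEM=0 BR=1, R=2, W=0
[2] MEM needs rd=2 wr=0: FU; after: ALU=1 MUL=0 MEM=0 BR=1, R=2, W=0
[3] ALU needs rd=2 wr=1: WR_PORT; after: ALU=1 MUL=0 MEM=0 BR=1, R=2, W=0
[4] MUL needs rd=2 wr=1: FU; after: ALU=1 MUL=0 MEM=0 BR=1, R=2, W=0

reason(slot 4) = FU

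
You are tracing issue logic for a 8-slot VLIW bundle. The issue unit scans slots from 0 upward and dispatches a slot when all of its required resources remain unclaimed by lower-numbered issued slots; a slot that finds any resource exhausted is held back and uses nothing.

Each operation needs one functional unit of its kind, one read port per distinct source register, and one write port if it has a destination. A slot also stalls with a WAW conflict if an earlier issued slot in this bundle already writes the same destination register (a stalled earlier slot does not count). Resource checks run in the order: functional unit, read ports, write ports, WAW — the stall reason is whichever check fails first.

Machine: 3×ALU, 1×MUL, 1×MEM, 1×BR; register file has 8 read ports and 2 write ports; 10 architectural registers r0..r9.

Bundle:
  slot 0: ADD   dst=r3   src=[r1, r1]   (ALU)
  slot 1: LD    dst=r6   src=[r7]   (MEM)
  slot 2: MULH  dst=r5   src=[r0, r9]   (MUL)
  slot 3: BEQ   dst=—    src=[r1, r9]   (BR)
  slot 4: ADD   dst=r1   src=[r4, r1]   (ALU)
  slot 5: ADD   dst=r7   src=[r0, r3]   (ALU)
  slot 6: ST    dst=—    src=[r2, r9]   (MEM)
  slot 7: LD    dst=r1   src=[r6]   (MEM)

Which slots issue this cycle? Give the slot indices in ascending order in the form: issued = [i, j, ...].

issued = [0, 1, 3]

(0) want 1×ALU +1rd +1wr — yes → AL2|MU1|ME1|BR1|rd7|wr1
(1) want 1×MEM +1rd +1wr — yes → AL2|MU1|ME0|BR1|rd6|wr0
(2) want 1×MUL +2rd +1wr — WR_PORT → AL2|MU1|ME0|BR1|rd6|wr0
(3) want 1×BR +2rd +0wr — yes → AL2|MU1|ME0|BR0|rd4|wr0
(4) want 1×ALU +2rd +1wr — WR_PORT → AL2|MU1|ME0|BR0|rd4|wr0
(5) want 1×ALU +2rd +1wr — WR_PORT → AL2|MU1|ME0|BR0|rd4|wr0
(6) want 1×MEM +2rd +0wr — FU → AL2|MU1|ME0|BR0|rd4|wr0
(7) want 1×MEM +1rd +1wr — FU → AL2|MU1|ME0|BR0|rd4|wr0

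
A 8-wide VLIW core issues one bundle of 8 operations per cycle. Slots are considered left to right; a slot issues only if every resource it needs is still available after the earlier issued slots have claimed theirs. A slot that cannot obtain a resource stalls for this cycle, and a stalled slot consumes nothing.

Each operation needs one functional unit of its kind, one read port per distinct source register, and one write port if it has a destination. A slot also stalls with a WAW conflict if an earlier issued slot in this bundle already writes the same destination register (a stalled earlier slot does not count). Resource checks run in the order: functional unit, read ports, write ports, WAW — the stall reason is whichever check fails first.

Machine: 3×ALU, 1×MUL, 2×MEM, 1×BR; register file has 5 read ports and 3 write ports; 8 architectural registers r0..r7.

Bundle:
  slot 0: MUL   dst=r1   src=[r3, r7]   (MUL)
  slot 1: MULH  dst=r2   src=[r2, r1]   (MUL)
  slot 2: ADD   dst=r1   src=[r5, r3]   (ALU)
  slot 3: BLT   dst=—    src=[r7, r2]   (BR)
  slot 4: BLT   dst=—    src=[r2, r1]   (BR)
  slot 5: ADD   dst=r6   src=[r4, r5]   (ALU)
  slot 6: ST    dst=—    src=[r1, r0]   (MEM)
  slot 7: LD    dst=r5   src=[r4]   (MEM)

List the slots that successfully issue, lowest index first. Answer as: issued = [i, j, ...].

[0] MUL needs rd=2 wr=1: ok; after: ALU=3 MUL=0 MEM=2 BR=1, R=3, W=2
[1] MUL needs rd=2 wr=1: FU; after: ALU=3 MUL=0 MEM=2 BR=1, R=3, W=2
[2] ALU needs rd=2 wr=1: WAW; after: ALU=3 MUL=0 MEM=2 BR=1, R=3, W=2
[3] BR needs rd=2 wr=0: ok; after: ALU=3 MUL=0 MEM=2 BR=0, R=1, W=2
[4] BR needs rd=2 wr=0: FU; after: ALU=3 MUL=0 MEM=2 BR=0, R=1, W=2
[5] ALU needs rd=2 wr=1: RD_PORT; after: ALU=3 MUL=0 MEM=2 BR=0, R=1, W=2
[6] MEM needs rd=2 wr=0: RD_PORT; after: ALU=3 MUL=0 MEM=2 BR=0, R=1, W=2
[7] MEM needs rd=1 wr=1: ok; after: ALU=3 MUL=0 MEM=1 BR=0, R=0, W=1

issued = [0, 3, 7]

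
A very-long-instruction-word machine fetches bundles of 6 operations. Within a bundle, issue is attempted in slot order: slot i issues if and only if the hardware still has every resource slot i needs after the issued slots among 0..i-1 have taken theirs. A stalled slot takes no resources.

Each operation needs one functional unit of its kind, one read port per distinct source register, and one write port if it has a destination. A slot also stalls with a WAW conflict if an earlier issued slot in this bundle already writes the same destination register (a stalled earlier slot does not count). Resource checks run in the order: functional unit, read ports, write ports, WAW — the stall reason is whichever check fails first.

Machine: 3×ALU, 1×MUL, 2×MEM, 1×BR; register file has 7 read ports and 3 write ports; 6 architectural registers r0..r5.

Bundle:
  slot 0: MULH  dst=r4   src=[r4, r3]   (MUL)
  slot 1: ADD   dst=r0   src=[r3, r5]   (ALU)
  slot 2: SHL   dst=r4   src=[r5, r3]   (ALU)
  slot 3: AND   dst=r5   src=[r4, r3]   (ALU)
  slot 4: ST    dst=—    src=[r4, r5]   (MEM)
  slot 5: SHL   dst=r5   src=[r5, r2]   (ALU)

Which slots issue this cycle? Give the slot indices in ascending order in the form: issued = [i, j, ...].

issued = [0, 1, 3]

  0. MUL→r4 ⇒ go  {3A/0Mu/2Ld/1B | 5r 2w}
  1. ALU→r0 ⇒ go  {2A/0Mu/2Ld/1B | 3r 1w}
  2. ALU→r4 ⇒ no(WAW)  {2A/0Mu/2Ld/1B | 3r 1w}
  3. ALU→r5 ⇒ go  {1A/0Mu/2Ld/1B | 1r 0w}
  4. MEM ⇒ no(RD_PORT)  {1A/0Mu/2Ld/1B | 1r 0w}
  5. ALU→r5 ⇒ no(RD_PORT)  {1A/0Mu/2Ld/1B | 1r 0w}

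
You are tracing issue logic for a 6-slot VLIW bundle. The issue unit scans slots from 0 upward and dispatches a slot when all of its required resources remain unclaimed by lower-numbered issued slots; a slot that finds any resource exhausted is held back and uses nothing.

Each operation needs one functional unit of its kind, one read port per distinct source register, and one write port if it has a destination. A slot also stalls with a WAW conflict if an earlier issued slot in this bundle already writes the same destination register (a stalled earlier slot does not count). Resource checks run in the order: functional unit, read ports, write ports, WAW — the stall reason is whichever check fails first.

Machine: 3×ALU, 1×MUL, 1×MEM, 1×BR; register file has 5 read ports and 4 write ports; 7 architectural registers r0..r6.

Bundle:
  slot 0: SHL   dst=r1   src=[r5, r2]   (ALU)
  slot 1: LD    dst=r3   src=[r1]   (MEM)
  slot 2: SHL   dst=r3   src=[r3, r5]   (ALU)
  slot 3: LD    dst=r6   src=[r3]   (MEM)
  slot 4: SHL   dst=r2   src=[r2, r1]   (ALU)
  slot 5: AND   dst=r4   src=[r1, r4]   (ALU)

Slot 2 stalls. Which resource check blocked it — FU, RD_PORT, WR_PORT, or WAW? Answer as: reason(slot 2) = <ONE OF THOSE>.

reason(slot 2) = WAW

slot 0 (ALU): ISSUE — free A2,Mu1,Ld1,B1 rp3 wp3
slot 1 (MEM): ISSUE — free A2,Mu1,Ld0,B1 rp2 wp2
slot 2 (ALU): stall WAW — free A2,Mu1,Ld0,B1 rp2 wp2
slot 3 (MEM): stall FU — free A2,Mu1,Ld0,B1 rp2 wp2
slot 4 (ALU): ISSUE — free A1,Mu1,Ld0,B1 rp0 wp1
slot 5 (ALU): stall RD_PORT — free A1,Mu1,Ld0,B1 rp0 wp1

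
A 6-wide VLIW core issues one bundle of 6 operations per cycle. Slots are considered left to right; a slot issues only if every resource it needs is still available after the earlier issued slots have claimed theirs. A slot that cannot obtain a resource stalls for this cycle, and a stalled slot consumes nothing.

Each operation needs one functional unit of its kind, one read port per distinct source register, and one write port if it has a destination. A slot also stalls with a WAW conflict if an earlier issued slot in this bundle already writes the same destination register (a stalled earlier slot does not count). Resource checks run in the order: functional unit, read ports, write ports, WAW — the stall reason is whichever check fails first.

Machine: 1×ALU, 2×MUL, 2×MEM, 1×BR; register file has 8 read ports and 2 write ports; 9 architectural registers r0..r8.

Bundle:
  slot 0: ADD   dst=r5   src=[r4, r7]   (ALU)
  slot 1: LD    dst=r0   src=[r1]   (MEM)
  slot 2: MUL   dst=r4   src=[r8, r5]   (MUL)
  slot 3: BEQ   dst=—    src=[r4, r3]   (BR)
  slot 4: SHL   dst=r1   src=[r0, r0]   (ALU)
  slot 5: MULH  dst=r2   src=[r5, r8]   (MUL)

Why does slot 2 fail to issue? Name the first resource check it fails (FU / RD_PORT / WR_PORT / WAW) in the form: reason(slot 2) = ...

reason(slot 2) = WR_PORT

slot 0 (ALU): ISSUE — free A0,Mu2,Ld2,B1 rp6 wp1
slot 1 (MEM): ISSUE — free A0,Mu2,Ld1,B1 rp5 wp0
slot 2 (MUL): stall WR_PORT — free A0,Mu2,Ld1,B1 rp5 wp0
slot 3 (BR): ISSUE — free A0,Mu2,Ld1,B0 rp3 wp0
slot 4 (ALU): stall FU — free A0,Mu2,Ld1,B0 rp3 wp0
slot 5 (MUL): stall WR_PORT — free A0,Mu2,Ld1,B0 rp3 wp0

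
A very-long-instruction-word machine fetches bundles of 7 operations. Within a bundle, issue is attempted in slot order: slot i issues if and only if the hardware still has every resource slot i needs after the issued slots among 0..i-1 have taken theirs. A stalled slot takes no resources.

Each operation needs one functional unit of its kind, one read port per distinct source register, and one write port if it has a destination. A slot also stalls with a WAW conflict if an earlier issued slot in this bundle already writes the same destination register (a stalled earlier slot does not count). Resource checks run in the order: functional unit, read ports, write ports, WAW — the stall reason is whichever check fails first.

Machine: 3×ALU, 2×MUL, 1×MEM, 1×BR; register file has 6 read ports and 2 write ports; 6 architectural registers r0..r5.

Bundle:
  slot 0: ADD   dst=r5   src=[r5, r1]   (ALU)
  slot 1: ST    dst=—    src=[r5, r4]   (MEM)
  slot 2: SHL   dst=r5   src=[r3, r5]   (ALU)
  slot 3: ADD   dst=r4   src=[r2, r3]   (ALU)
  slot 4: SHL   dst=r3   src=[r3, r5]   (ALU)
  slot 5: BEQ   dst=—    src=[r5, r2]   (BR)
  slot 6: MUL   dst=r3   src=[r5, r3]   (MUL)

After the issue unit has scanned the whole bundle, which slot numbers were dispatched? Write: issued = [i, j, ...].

issued = [0, 1, 3]

slot 0 (ALU): ISSUE — free A2,Mu2,Ld1,B1 rp4 wp1
slot 1 (MEM): ISSUE — free A2,Mu2,Ld0,B1 rp2 wp1
slot 2 (ALU): stall WAW — free A2,Mu2,Ld0,B1 rp2 wp1
slot 3 (ALU): ISSUE — free A1,Mu2,Ld0,B1 rp0 wp0
slot 4 (ALU): stall RD_PORT — free A1,Mu2,Ld0,B1 rp0 wp0
slot 5 (BR): stall RD_PORT — free A1,Mu2,Ld0,B1 rp0 wp0
slot 6 (MUL): stall RD_PORT — free A1,Mu2,Ld0,B1 rp0 wp0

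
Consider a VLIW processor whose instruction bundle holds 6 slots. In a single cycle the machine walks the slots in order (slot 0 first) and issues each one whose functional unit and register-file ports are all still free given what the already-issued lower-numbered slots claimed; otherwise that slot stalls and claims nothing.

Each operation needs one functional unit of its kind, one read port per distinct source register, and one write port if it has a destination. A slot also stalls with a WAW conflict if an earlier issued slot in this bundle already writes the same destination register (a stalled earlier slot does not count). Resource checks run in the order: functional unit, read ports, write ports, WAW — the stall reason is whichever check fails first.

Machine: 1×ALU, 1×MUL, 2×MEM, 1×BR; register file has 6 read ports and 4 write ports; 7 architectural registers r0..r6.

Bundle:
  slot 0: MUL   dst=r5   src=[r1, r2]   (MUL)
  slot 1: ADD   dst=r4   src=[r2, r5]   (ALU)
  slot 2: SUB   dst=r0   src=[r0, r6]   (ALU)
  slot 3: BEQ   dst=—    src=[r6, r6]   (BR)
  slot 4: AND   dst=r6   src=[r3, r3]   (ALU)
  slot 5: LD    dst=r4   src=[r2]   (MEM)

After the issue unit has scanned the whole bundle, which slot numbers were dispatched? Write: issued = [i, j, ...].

slot 0 (MUL): ISSUE — free A1,Mu0,Ld2,B1 rp4 wp3
slot 1 (ALU): ISSUE — free A0,Mu0,Ld2,B1 rp2 wp2
slot 2 (ALU): stall FU — free A0,Mu0,Ld2,B1 rp2 wp2
slot 3 (BR): ISSUE — free A0,Mu0,Ld2,B0 rp1 wp2
slot 4 (ALU): stall FU — free A0,Mu0,Ld2,B0 rp1 wp2
slot 5 (MEM): stall WAW — free A0,Mu0,Ld2,B0 rp1 wp2

issued = [0, 1, 3]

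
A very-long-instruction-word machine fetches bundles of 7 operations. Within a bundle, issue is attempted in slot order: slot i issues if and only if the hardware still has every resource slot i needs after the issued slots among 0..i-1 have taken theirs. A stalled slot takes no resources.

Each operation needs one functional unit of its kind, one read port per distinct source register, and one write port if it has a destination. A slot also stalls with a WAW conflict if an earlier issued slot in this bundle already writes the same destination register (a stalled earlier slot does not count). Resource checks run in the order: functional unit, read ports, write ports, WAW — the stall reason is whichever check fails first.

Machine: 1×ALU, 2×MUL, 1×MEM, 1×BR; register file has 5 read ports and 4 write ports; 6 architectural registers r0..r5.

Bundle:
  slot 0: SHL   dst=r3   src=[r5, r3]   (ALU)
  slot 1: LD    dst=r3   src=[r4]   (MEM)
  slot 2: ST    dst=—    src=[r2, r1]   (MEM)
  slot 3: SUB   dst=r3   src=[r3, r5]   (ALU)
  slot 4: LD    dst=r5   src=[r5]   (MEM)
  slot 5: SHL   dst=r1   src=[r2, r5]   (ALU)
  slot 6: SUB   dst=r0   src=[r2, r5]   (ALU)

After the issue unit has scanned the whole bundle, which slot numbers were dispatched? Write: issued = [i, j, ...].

issued = [0, 2]

(0) want 1×ALU +2rd +1wr — yes → AL0|MU2|ME1|BR1|rd3|wr3
(1) want 1×MEM +1rd +1wr — WAW → AL0|MU2|ME1|BR1|rd3|wr3
(2) want 1×MEM +2rd +0wr — yes → AL0|MU2|ME0|BR1|rd1|wr3
(3) want 1×ALU +2rd +1wr — FU → AL0|MU2|ME0|BR1|rd1|wr3
(4) want 1×MEM +1rd +1wr — FU → AL0|MU2|ME0|BR1|rd1|wr3
(5) want 1×ALU +2rd +1wr — FU → AL0|MU2|ME0|BR1|rd1|wr3
(6) want 1×ALU +2rd +1wr — FU → AL0|MU2|ME0|BR1|rd1|wr3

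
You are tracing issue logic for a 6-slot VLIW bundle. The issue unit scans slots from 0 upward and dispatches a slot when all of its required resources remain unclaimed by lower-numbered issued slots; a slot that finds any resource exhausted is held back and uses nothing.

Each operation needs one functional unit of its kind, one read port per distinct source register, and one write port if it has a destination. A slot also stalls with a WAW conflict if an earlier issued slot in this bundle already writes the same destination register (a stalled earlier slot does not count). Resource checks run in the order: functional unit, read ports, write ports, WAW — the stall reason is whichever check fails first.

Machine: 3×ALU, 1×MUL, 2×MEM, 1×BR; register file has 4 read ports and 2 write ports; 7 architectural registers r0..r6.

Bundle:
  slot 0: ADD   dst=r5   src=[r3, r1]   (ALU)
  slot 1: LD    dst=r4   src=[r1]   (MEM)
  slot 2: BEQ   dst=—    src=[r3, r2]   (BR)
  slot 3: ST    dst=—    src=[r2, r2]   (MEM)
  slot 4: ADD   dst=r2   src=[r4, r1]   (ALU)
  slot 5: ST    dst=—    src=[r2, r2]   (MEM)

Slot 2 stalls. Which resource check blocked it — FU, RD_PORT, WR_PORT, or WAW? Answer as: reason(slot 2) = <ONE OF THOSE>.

reason(slot 2) = RD_PORT

#0 ALU src=r3,r1 dispatched  <A:2 Mu:1 Ld:2 B:1 rd:2 wr:1>
#1 MEM src=r1 dispatched  <A:2 Mu:1 Ld:1 B:1 rd:1 wr:0>
#2 BR src=r3,r2 held:RD_PORT  <A:2 Mu:1 Ld:1 B:1 rd:1 wr:0>
#3 MEM src=r2,r2 dispatched  <A:2 Mu:1 Ld:0 B:1 rd:0 wr:0>
#4 ALU src=r4,r1 held:RD_PORT  <A:2 Mu:1 Ld:0 B:1 rd:0 wr:0>
#5 MEM src=r2,r2 held:FU  <A:2 Mu:1 Ld:0 B:1 rd:0 wr:0>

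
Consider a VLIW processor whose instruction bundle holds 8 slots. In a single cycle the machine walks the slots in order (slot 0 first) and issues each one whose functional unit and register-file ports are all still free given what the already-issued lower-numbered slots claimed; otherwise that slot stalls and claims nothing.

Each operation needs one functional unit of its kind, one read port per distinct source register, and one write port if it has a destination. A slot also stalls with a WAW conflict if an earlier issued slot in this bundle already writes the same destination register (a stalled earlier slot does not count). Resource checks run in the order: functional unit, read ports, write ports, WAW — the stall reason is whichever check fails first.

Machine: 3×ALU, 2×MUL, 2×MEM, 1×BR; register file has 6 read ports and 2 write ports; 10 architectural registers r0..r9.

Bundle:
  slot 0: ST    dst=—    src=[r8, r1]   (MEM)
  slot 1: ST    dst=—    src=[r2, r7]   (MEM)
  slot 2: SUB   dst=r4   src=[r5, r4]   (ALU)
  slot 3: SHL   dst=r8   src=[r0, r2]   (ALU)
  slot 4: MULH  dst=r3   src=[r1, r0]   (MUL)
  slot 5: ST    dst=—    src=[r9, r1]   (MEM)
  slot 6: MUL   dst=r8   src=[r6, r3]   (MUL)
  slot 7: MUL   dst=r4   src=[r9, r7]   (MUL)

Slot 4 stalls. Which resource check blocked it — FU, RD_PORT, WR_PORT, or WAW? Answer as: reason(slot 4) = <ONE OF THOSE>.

slot 0 (MEM): ISSUE — free A3,Mu2,Ld1,B1 rp4 wp2
slot 1 (MEM): ISSUE — free A3,Mu2,Ld0,B1 rp2 wp2
slot 2 (ALU): ISSUE — free A2,Mu2,Ld0,B1 rp0 wp1
slot 3 (ALU): stall RD_PORT — free A2,Mu2,Ld0,B1 rp0 wp1
slot 4 (MUL): stall RD_PORT — free A2,Mu2,Ld0,B1 rp0 wp1
slot 5 (MEM): stall FU — free A2,Mu2,Ld0,B1 rp0 wp1
slot 6 (MUL): stall RD_PORT — free A2,Mu2,Ld0,B1 rp0 wp1
slot 7 (MUL): stall RD_PORT — free A2,Mu2,Ld0,B1 rp0 wp1

reason(slot 4) = RD_PORT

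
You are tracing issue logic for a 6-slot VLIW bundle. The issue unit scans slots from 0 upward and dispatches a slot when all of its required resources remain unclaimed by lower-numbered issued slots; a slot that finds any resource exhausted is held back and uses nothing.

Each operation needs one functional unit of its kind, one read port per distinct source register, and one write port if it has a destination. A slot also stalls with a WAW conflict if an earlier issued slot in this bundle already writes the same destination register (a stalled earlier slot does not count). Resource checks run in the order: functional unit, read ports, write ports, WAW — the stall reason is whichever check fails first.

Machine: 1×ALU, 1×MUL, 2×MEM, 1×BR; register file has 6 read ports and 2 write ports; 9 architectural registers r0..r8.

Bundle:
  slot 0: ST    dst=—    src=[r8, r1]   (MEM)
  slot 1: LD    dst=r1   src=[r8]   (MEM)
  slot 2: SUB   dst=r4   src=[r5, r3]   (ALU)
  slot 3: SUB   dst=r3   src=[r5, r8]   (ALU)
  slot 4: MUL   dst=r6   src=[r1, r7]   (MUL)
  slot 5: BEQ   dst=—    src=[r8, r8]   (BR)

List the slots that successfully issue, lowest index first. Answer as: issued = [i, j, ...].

issued = [0, 1, 2, 5]

[0] MEM needs rd=2 wr=0: ok; after: ALU=1 MUL=1 MEM=1 BR=1, R=4, W=2
[1] MEM needs rd=1 wr=1: ok; after: ALU=1 MUL=1 MEM=0 BR=1, R=3, W=1
[2] ALU needs rd=2 wr=1: ok; after: ALU=0 MUL=1 MEM=0 BR=1, R=1, W=0
[3] ALU needs rd=2 wr=1: FU; after: ALU=0 MUL=1 MEM=0 BR=1, R=1, W=0
[4] MUL needs rd=2 wr=1: RD_PORT; after: ALU=0 MUL=1 MEM=0 BR=1, R=1, W=0
[5] BR needs rd=1 wr=0: ok; after: ALU=0 MUL=1 MEM=0 BR=0, R=0, W=0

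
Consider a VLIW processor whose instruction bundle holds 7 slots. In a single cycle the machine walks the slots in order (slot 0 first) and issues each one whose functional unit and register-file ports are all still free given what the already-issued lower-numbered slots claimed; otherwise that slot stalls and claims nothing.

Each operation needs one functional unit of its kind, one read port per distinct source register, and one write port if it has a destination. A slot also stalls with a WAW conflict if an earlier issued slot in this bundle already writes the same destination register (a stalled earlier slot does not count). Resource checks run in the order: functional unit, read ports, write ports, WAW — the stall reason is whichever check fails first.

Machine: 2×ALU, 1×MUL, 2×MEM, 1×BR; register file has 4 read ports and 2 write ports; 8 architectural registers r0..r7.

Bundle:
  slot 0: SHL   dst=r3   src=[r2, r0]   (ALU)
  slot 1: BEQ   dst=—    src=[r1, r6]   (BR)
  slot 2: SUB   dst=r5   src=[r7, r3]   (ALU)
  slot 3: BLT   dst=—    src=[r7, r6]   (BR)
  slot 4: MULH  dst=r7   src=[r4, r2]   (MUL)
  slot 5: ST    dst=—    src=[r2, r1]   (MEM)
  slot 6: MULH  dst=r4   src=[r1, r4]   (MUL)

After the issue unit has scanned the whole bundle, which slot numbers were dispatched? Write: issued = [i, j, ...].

slot 0 (ALU): ISSUE — free A1,Mu1,Ld2,B1 rp2 wp1
slot 1 (BR): ISSUE — free A1,Mu1,Ld2,B0 rp0 wp1
slot 2 (ALU): stall RD_PORT — free A1,Mu1,Ld2,B0 rp0 wp1
slot 3 (BR): stall FU — free A1,Mu1,Ld2,B0 rp0 wp1
slot 4 (MUL): stall RD_PORT — free A1,Mu1,Ld2,B0 rp0 wp1
slot 5 (MEM): stall RD_PORT — free A1,Mu1,Ld2,B0 rp0 wp1
slot 6 (MUL): stall RD_PORT — free A1,Mu1,Ld2,B0 rp0 wp1

issued = [0, 1]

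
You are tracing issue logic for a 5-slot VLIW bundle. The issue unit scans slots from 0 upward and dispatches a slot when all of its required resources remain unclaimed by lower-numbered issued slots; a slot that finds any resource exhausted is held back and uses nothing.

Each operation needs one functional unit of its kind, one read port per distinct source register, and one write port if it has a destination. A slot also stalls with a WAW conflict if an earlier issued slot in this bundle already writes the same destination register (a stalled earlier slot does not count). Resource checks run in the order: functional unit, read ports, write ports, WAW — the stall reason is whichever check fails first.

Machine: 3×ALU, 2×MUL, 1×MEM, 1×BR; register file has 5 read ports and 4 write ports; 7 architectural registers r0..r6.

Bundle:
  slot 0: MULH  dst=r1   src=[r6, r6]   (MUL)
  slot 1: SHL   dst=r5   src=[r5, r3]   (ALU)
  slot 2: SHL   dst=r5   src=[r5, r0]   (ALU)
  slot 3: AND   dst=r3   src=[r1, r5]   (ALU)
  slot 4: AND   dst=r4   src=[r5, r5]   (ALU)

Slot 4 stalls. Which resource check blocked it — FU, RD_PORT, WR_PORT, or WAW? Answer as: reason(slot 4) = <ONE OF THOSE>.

reason(slot 4) = RD_PORT

#0 MUL src=r6,r6 dispatched  <A:3 Mu:1 Ld:1 B:1 rd:4 wr:3>
#1 ALU src=r5,r3 dispatched  <A:2 Mu:1 Ld:1 B:1 rd:2 wr:2>
#2 ALU src=r5,r0 held:WAW  <A:2 Mu:1 Ld:1 B:1 rd:2 wr:2>
#3 ALU src=r1,r5 dispatched  <A:1 Mu:1 Ld:1 B:1 rd:0 wr:1>
#4 ALU src=r5,r5 held:RD_PORT  <A:1 Mu:1 Ld:1 B:1 rd:0 wr:1>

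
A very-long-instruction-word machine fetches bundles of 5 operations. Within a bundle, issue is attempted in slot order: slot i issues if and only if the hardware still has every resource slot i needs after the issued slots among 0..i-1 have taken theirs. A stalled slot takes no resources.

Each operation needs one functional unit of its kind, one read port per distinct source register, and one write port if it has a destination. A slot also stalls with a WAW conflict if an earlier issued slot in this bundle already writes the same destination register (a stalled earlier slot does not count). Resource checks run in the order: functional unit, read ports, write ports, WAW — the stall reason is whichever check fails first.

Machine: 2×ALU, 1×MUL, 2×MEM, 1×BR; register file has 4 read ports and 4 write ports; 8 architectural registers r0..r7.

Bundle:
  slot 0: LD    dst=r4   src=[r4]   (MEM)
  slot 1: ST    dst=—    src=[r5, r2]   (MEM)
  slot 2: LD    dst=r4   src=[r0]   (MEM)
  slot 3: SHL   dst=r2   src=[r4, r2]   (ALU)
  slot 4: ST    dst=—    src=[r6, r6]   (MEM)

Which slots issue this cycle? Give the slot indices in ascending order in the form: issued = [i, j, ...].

#0 MEM src=r4 dispatched  <A:2 Mu:1 Ld:1 B:1 rd:3 wr:3>
#1 MEM src=r5,r2 dispatched  <A:2 Mu:1 Ld:0 B:1 rd:1 wr:3>
#2 MEM src=r0 held:FU  <A:2 Mu:1 Ld:0 B:1 rd:1 wr:3>
#3 ALU src=r4,r2 held:RD_PORT  <A:2 Mu:1 Ld:0 B:1 rd:1 wr:3>
#4 MEM src=r6,r6 held:FU  <A:2 Mu:1 Ld:0 B:1 rd:1 wr:3>

issued = [0, 1]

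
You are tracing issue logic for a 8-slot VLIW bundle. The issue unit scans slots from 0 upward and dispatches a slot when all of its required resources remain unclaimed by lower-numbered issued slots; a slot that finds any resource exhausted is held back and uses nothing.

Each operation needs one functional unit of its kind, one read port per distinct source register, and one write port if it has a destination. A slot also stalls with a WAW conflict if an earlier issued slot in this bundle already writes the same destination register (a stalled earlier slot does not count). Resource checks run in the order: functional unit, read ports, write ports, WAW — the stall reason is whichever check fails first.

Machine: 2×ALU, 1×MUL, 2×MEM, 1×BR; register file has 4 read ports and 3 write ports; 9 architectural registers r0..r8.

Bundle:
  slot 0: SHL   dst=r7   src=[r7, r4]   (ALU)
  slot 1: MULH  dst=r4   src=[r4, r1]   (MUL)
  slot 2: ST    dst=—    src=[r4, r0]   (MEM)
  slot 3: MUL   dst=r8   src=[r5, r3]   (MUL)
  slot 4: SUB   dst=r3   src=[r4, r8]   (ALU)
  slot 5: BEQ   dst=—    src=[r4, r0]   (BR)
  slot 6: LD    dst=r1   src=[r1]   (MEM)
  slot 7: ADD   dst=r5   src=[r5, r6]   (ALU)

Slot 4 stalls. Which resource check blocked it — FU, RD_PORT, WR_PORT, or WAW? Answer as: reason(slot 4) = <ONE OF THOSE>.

(0) want 1×ALU +2rd +1wr — yes → AL1|MU1|ME2|BR1|rd2|wr2
(1) want 1×MUL +2rd +1wr — yes → AL1|MU0|ME2|BR1|rd0|wr1
(2) want 1×MEM +2rd +0wr — RD_PORT → AL1|MU0|ME2|BR1|rd0|wr1
(3) want 1×MUL +2rd +1wr — FU → AL1|MU0|ME2|BR1|rd0|wr1
(4) want 1×ALU +2rd +1wr — RD_PORT → AL1|MU0|ME2|BR1|rd0|wr1
(5) want 1×BR +2rd +0wr — RD_PORT → AL1|MU0|ME2|BR1|rd0|wr1
(6) want 1×MEM +1rd +1wr — RD_PORT → AL1|MU0|ME2|BR1|rd0|wr1
(7) want 1×ALU +2rd +1wr — RD_PORT → AL1|MU0|ME2|BR1|rd0|wr1

reason(slot 4) = RD_PORT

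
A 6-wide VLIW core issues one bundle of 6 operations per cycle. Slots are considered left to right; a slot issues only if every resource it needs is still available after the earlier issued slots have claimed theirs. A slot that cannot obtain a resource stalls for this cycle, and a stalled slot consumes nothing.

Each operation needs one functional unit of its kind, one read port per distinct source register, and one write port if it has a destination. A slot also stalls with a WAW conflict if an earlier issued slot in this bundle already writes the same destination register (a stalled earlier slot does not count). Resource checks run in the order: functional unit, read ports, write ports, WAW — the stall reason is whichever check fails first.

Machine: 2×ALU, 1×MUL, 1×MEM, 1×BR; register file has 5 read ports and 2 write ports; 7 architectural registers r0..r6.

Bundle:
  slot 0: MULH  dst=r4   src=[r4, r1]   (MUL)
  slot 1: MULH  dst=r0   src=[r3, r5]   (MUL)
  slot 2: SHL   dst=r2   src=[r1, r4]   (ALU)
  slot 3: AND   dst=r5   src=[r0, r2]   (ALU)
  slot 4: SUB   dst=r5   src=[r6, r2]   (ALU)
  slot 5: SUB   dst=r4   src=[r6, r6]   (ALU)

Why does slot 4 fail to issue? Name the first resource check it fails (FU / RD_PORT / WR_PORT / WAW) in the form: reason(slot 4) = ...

reason(slot 4) = RD_PORT

slot 0 (MUL): ISSUE — free A2,Mu0,Ld1,B1 rp3 wp1
slot 1 (MUL): stall FU — free A2,Mu0,Ld1,B1 rp3 wp1
slot 2 (ALU): ISSUE — free A1,Mu0,Ld1,B1 rp1 wp0
slot 3 (ALU): stall RD_PORT — free A1,Mu0,Ld1,B1 rp1 wp0
slot 4 (ALU): stall RD_PORT — free A1,Mu0,Ld1,B1 rp1 wp0
slot 5 (ALU): stall WR_PORT — free A1,Mu0,Ld1,B1 rp1 wp0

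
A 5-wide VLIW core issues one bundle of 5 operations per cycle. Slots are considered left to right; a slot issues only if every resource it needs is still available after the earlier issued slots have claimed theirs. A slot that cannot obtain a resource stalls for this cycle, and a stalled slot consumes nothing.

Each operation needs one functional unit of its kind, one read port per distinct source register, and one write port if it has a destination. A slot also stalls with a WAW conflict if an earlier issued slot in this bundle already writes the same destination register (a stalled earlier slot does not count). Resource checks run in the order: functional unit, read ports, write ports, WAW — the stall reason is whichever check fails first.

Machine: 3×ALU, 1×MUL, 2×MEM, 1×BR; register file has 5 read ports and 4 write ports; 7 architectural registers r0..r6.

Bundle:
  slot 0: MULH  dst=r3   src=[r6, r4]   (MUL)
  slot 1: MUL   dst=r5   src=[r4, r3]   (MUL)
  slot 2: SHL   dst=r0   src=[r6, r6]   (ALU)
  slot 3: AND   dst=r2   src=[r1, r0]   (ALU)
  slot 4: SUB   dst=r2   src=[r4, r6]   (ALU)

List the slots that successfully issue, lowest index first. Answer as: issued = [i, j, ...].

[0] MUL needs rd=2 wr=1: ok; after: ALU=3 MUL=0 MEM=2 BR=1, R=3, W=3
[1] MUL needs rd=2 wr=1: FU; after: ALU=3 MUL=0 MEM=2 BR=1, R=3, W=3
[2] ALU needs rd=1 wr=1: ok; after: ALU=2 MUL=0 MEM=2 BR=1, R=2, W=2
[3] ALU needs rd=2 wr=1: ok; after: ALU=1 MUL=0 MEM=2 BR=1, R=0, W=1
[4] ALU needs rd=2 wr=1: RD_PORT; after: ALU=1 MUL=0 MEM=2 BR=1, R=0, W=1

issued = [0, 2, 3]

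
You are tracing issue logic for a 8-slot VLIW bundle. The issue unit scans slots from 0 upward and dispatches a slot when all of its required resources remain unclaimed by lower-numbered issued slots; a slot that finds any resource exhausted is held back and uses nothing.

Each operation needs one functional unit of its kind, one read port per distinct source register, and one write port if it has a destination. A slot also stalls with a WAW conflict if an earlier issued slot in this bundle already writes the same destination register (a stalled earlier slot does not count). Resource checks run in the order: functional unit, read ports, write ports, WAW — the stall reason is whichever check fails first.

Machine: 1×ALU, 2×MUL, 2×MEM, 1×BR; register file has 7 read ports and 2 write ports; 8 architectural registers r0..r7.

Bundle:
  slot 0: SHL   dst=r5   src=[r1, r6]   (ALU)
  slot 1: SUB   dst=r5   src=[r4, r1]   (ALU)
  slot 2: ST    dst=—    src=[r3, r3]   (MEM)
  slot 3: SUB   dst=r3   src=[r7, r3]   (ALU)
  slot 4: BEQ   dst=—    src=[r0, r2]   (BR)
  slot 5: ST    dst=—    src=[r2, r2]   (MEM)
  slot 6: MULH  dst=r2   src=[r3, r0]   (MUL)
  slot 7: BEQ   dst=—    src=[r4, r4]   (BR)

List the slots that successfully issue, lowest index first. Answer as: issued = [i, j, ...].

#0 ALU src=r1,r6 dispatched  <A:0 Mu:2 Ld:2 B:1 rd:5 wr:1>
#1 ALU src=r4,r1 held:FU  <A:0 Mu:2 Ld:2 B:1 rd:5 wr:1>
#2 MEM src=r3,r3 dispatched  <A:0 Mu:2 Ld:1 B:1 rd:4 wr:1>
#3 ALU src=r7,r3 held:FU  <A:0 Mu:2 Ld:1 B:1 rd:4 wr:1>
#4 BR src=r0,r2 dispatched  <A:0 Mu:2 Ld:1 B:0 rd:2 wr:1>
#5 MEM src=r2,r2 dispatched  <A:0 Mu:2 Ld:0 B:0 rd:1 wr:1>
#6 MUL src=r3,r0 held:RD_PORT  <A:0 Mu:2 Ld:0 B:0 rd:1 wr:1>
#7 BR src=r4,r4 held:FU  <A:0 Mu:2 Ld:0 B:0 rd:1 wr:1>

issued = [0, 2, 4, 5]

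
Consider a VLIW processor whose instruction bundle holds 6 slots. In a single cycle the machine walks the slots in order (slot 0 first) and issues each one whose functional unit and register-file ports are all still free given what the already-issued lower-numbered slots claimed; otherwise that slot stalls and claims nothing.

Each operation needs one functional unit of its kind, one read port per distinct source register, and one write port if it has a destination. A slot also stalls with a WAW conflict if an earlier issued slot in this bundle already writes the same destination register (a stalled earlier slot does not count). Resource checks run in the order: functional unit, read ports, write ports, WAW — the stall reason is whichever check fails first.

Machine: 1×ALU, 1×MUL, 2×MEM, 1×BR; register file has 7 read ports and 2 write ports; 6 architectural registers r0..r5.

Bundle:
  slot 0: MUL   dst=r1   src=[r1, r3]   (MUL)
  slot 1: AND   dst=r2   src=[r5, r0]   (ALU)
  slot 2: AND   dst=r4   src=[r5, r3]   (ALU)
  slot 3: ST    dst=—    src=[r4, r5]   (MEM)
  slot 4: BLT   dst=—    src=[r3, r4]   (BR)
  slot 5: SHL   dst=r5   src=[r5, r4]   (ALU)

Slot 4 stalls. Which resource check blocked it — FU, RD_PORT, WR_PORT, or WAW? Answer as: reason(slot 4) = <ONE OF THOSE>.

  0. MUL→r1 ⇒ go  {1A/0Mu/2Ld/1B | 5r 1w}
  1. ALU→r2 ⇒ go  {0A/0Mu/2Ld/1B | 3r 0w}
  2. ALU→r4 ⇒ no(FU)  {0A/0Mu/2Ld/1B | 3r 0w}
  3. MEM ⇒ go  {0A/0Mu/1Ld/1B | 1r 0w}
  4. BR ⇒ no(RD_PORT)  {0A/0Mu/1Ld/1B | 1r 0w}
  5. ALU→r5 ⇒ no(FU)  {0A/0Mu/1Ld/1B | 1r 0w}

reason(slot 4) = RD_PORT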